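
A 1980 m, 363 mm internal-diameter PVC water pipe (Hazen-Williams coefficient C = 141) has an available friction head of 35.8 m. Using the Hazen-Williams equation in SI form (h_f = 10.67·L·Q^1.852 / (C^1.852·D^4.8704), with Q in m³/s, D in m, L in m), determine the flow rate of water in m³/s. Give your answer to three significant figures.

Rearranging: Q = [h_f·C^1.852·D^4.8704 / (10.67·L)]^(1/1.852)
Q = [35.8·141^1.852·0.363^4.8704 / (10.67·1980)]^0.540 = 0.3131 m³/s

Q ≈ 0.313 m³/s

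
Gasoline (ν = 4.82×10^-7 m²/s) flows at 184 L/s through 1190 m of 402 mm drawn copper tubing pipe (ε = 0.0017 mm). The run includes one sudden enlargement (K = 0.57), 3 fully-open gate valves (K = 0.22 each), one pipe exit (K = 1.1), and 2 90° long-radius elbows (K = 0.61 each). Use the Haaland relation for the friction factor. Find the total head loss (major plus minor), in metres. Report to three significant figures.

H_L ≈ 3.97 m

V = 4Q/(πD²) = 1.450 m/s; V²/2g = 0.1071 m
Re = 1.21×10^6, ε/D = 4.23×10^-6 → f = 0.01131 (Haaland)
Major: h_f = f(L/D)·V²/2g = 0.01131·2960·0.1071 = 3.585 m
Minor: ΣK = 3.55; h_m = ΣK·V²/2g = 0.3803 m
Total H_L = 3.585 + 0.3803 = 3.965 m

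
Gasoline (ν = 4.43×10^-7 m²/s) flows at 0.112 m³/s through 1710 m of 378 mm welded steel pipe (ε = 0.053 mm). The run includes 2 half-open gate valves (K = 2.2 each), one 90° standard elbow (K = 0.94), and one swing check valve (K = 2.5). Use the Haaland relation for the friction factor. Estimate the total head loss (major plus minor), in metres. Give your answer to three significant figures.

H_L ≈ 3.62 m

V = 4Q/(πD²) = 0.9980 m/s; V²/2g = 0.05077 m
Re = 8.52×10^5, ε/D = 1.40×10^-4 → f = 0.01404 (Haaland)
Major: h_f = f(L/D)·V²/2g = 0.01404·4524·0.05077 = 3.224 m
Minor: ΣK = 7.84; h_m = ΣK·V²/2g = 0.3980 m
Total H_L = 3.224 + 0.3980 = 3.622 m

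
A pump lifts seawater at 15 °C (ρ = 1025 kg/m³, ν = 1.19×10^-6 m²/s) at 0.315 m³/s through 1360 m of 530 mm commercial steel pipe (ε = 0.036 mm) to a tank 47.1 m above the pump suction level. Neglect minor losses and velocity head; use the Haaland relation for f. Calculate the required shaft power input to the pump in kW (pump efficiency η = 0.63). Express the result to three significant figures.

V = 4Q/(πD²) = 1.428 m/s; Re = 6.36×10^5; ε/D = 6.79×10^-5; f = 0.01348
h_f = f(L/D)V²/2g = 3.593 m
Total head H = z + h_f = 47.1 + 3.593 = 50.69 m
P_hyd = ρgQH = 1025·9.81·0.315·50.69 = 160.6 kW
P_shaft = P_hyd/η = 160.6/0.63 = 254.9 kW

P_shaft ≈ 255 kW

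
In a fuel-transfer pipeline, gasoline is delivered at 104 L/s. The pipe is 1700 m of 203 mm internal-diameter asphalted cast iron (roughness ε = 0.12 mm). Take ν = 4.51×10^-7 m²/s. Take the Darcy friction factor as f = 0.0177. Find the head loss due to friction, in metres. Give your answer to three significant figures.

h_f ≈ 78.0 m

V = 4Q/(πD²) = 4·0.104/(π·0.203²) = 3.213 m/s
h_f = f(L/D)V²/(2g) = 0.01770·(1700/0.203)·3.213²/(2·9.81) = 78.01 m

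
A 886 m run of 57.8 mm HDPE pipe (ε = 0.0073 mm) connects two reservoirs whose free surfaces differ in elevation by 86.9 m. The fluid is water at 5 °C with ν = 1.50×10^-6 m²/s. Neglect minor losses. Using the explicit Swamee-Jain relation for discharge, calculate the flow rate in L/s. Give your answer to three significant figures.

Q ≈ 6.37 L/s

Swamee-Jain (Type II): Q = -0.965·√(gD⁵h_f/L)·ln[ε/(3.7D) + √(3.17ν²L/(gD³h_f))]
√(gD⁵h_f/L) = √(9.81·0.0578⁵·86.9/886) = 7.879×10^-4
ε/(3.7D) = 3.41×10^-5; √(3.17ν²L/(gD³h_f)) = 1.96×10^-4
Q = -0.965·7.879×10^-4·ln(2.301×10^-4) = 0.006369 m³/s
Check: V = 2.43 m/s, Re = 9.35×10^4, f = 0.01883, h_f = 86.7 m ≈ 86.9 m ✓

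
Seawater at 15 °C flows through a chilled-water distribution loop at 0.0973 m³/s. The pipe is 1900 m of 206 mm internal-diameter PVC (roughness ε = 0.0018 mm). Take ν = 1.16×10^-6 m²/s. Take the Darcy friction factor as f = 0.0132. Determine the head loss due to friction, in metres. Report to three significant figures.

h_f ≈ 52.9 m

V = 4Q/(πD²) = 4·0.0973/(π·0.206²) = 2.919 m/s
h_f = f(L/D)V²/(2g) = 0.01320·(1900/0.206)·2.919²/(2·9.81) = 52.89 m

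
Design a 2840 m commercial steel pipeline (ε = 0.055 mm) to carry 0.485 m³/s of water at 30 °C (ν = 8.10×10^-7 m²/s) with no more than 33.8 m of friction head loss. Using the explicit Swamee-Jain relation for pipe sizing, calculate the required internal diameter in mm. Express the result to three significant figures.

D ≈ 469 mm

Swamee-Jain (Type III): D = 0.66·[ε^1.25·(LQ²/(gh_f))^4.75 + ν·Q^9.4·(L/(gh_f))^5.2]^0.04
LQ²/(gh_f) = 2.015; L/(gh_f) = 8.565
Term 1 = ε^1.25·(…)^4.75 = 1.32×10^-4; Term 2 = ν·Q^9.4·(…)^5.2 = 6.38×10^-5
D = 0.66·(1.32×10^-4 + 6.38×10^-5)^0.04 = 0.4690 m = 469 mm
Check: V = 2.81 m/s, Re = 1.63×10^6, f = 0.01332, h_f = 32.4 m ≈ 33.8 m ✓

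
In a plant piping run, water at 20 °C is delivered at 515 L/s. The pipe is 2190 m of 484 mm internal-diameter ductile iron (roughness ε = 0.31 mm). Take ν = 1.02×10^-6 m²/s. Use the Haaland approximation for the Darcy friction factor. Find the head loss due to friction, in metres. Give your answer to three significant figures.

V = 4Q/(πD²) = 4·0.515/(π·0.484²) = 2.799 m/s
Re = VD/ν = 2.799·0.484/1.02×10^-6 = 1.33×10^6 → turbulent
ε/D = 0.31/484 = 6.40×10^-4
Haaland: f = 0.01798
h_f = f(L/D)V²/(2g) = 0.01798·(2190/0.484)·2.799²/(2·9.81) = 32.49 m

h_f ≈ 32.5 m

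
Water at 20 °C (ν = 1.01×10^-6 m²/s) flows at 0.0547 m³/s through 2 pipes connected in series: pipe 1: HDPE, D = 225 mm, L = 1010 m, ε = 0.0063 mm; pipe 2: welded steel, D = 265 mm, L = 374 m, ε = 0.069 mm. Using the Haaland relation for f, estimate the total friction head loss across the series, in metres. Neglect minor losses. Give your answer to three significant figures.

H ≈ 7.48 m

Pipe 1: V = 1.376 m/s, Re = 3.06×10^5, ε/D = 2.80×10^-5, f = 0.01453, h_1 = f(L/D)V²/2g = 6.290 m
Pipe 2: V = 0.9918 m/s, Re = 2.60×10^5, ε/D = 2.60×10^-4, f = 0.01676, h_2 = f(L/D)V²/2g = 1.186 m
Series → Q common, losses add: H = Σh = 7.476 m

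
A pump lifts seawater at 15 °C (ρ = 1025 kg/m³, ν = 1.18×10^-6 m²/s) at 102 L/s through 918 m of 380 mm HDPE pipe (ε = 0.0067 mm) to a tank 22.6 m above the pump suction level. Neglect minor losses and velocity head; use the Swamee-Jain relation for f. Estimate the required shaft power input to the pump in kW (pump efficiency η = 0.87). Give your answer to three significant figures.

V = 4Q/(πD²) = 0.8994 m/s; Re = 2.90×10^5; ε/D = 1.76×10^-5; f = 0.01467
h_f = f(L/D)V²/2g = 1.461 m
Total head H = z + h_f = 22.6 + 1.461 = 24.06 m
P_hyd = ρgQH = 1025·9.81·0.102·24.06 = 24.68 kW
P_shaft = P_hyd/η = 24.68/0.87 = 28.37 kW

P_shaft ≈ 28.4 kW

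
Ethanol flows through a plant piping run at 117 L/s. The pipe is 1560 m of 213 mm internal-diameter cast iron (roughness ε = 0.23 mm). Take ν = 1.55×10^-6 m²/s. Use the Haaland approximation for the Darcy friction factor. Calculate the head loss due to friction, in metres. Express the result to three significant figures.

h_f ≈ 82.9 m

V = 4Q/(πD²) = 4·0.117/(π·0.213²) = 3.283 m/s
Re = VD/ν = 3.283·0.213/1.55×10^-6 = 4.51×10^5 → turbulent
ε/D = 0.23/213 = 0.00108
Haaland: f = 0.02059
h_f = f(L/D)V²/(2g) = 0.02059·(1560/0.213)·3.283²/(2·9.81) = 82.88 m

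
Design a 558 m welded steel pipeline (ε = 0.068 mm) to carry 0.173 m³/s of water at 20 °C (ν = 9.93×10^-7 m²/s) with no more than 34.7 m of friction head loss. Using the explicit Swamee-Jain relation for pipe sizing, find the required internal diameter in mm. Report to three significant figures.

Swamee-Jain (Type III): D = 0.66·[ε^1.25·(LQ²/(gh_f))^4.75 + ν·Q^9.4·(L/(gh_f))^5.2]^0.04
LQ²/(gh_f) = 0.04906; L/(gh_f) = 1.639
Term 1 = ε^1.25·(…)^4.75 = 3.73×10^-12; Term 2 = ν·Q^9.4·(…)^5.2 = 8.93×10^-13
D = 0.66·(3.73×10^-12 + 8.93×10^-13)^0.04 = 0.2323 m = 232 mm
Check: V = 4.08 m/s, Re = 9.55×10^5, f = 0.01572, h_f = 32.0 m ≈ 34.7 m ✓

D ≈ 232 mm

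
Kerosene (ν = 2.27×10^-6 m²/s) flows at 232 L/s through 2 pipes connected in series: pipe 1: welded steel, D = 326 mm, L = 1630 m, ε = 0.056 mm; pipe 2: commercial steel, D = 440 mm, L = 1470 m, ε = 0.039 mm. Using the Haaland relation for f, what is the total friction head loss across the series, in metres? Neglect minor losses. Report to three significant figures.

H ≈ 36.2 m

Pipe 1: V = 2.779 m/s, Re = 3.99×10^5, ε/D = 1.72×10^-4, f = 0.01535, h_1 = f(L/D)V²/2g = 30.22 m
Pipe 2: V = 1.526 m/s, Re = 2.96×10^5, ε/D = 8.86×10^-5, f = 0.01516, h_2 = f(L/D)V²/2g = 6.010 m
Series → Q common, losses add: H = Σh = 36.23 m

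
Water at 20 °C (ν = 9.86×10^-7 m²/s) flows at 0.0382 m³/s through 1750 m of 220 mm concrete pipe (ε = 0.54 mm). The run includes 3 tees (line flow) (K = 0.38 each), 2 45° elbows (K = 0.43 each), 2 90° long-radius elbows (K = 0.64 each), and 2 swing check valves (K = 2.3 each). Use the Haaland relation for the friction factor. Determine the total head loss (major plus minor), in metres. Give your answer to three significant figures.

V = 4Q/(πD²) = 1.005 m/s; V²/2g = 0.05147 m
Re = 2.24×10^5, ε/D = 0.00245 → f = 0.02541 (Haaland)
Major: h_f = f(L/D)·V²/2g = 0.02541·7955·0.05147 = 10.40 m
Minor: ΣK = 7.88; h_m = ΣK·V²/2g = 0.4056 m
Total H_L = 10.40 + 0.4056 = 10.81 m

H_L ≈ 10.8 m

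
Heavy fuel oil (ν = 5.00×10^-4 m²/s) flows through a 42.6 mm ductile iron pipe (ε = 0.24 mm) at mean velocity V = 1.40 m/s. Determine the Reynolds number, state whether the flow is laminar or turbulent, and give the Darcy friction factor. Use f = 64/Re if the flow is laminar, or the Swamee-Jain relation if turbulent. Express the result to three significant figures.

Re = VD/ν = 1.400·0.0426/5.00×10^-4 = 119
Re < 2300 → laminar → f = 64/Re = 0.5366

Re ≈ 119; laminar; f = 64/Re ≈ 0.537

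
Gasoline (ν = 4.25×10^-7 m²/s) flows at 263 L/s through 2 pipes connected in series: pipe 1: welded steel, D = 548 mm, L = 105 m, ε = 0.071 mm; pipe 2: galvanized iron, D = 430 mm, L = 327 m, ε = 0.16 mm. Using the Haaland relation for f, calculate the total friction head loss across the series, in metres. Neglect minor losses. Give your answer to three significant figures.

Pipe 1: V = 1.115 m/s, Re = 1.44×10^6, ε/D = 1.30×10^-4, f = 0.01344, h_1 = f(L/D)V²/2g = 0.1632 m
Pipe 2: V = 1.811 m/s, Re = 1.83×10^6, ε/D = 3.72×10^-4, f = 0.01598, h_2 = f(L/D)V²/2g = 2.032 m
Series → Q common, losses add: H = Σh = 2.195 m

H ≈ 2.19 m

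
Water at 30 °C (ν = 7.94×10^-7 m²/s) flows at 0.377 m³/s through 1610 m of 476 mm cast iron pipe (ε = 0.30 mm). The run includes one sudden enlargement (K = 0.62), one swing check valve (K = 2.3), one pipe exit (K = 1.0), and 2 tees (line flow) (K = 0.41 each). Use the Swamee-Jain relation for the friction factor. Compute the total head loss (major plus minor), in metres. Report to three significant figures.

V = 4Q/(πD²) = 2.119 m/s; V²/2g = 0.2288 m
Re = 1.27×10^6, ε/D = 6.30×10^-4 → f = 0.01803 (Swamee-Jain)
Major: h_f = f(L/D)·V²/2g = 0.01803·3382·0.2288 = 13.95 m
Minor: ΣK = 4.74; h_m = ΣK·V²/2g = 1.084 m
Total H_L = 13.95 + 1.084 = 15.03 m

H_L ≈ 15.0 m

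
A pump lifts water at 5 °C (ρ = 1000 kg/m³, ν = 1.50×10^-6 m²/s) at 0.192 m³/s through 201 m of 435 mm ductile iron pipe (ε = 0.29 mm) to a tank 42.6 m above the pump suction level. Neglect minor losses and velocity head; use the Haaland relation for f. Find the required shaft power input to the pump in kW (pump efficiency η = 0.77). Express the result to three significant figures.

V = 4Q/(πD²) = 1.292 m/s; Re = 3.75×10^5; ε/D = 6.67×10^-4; f = 0.01878
h_f = f(L/D)V²/2g = 0.7380 m
Total head H = z + h_f = 42.6 + 0.7380 = 43.34 m
P_hyd = ρgQH = 1000·9.81·0.192·43.34 = 81.63 kW
P_shaft = P_hyd/η = 81.63/0.77 = 106.0 kW

P_shaft ≈ 106 kW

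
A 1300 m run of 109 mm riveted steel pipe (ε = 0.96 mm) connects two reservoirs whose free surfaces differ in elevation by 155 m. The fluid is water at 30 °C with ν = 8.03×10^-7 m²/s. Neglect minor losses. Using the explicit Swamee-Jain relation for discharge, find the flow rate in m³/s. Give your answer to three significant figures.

Swamee-Jain (Type II): Q = -0.965·√(gD⁵h_f/L)·ln[ε/(3.7D) + √(3.17ν²L/(gD³h_f))]
√(gD⁵h_f/L) = √(9.81·0.109⁵·155/1300) = 0.004242
ε/(3.7D) = 0.00238; √(3.17ν²L/(gD³h_f)) = 3.67×10^-5
Q = -0.965·0.004242·ln(0.002417) = 0.02467 m³/s
Check: V = 2.64 m/s, Re = 3.59×10^5, f = 0.03662, h_f = 156 m ≈ 155 m ✓

Q ≈ 0.0247 m³/s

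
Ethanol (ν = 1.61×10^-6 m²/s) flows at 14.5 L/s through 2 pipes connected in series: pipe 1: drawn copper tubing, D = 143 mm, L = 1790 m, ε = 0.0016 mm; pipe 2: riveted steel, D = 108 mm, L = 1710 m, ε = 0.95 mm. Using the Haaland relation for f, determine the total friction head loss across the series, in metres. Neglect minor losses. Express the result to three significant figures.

H ≈ 84.4 m

Pipe 1: V = 0.9028 m/s, Re = 8.02×10^4, ε/D = 1.12×10^-5, f = 0.01871, h_1 = f(L/D)V²/2g = 9.730 m
Pipe 2: V = 1.583 m/s, Re = 1.06×10^5, ε/D = 0.00880, f = 0.03695, h_2 = f(L/D)V²/2g = 74.71 m
Series → Q common, losses add: H = Σh = 84.44 m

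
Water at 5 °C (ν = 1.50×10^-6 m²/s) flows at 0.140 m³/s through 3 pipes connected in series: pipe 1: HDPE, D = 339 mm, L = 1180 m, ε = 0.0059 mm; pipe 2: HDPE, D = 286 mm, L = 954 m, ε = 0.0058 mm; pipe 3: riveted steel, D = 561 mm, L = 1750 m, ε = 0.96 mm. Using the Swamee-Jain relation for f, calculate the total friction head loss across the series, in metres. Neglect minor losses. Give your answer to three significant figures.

Pipe 1: V = 1.551 m/s, Re = 3.51×10^5, ε/D = 1.74×10^-5, f = 0.01419, h_1 = f(L/D)V²/2g = 6.055 m
Pipe 2: V = 2.179 m/s, Re = 4.16×10^5, ε/D = 2.03×10^-5, f = 0.01382, h_2 = f(L/D)V²/2g = 11.16 m
Pipe 3: V = 0.5664 m/s, Re = 2.12×10^5, ε/D = 0.00171, f = 0.02358, h_3 = f(L/D)V²/2g = 1.203 m
Series → Q common, losses add: H = Σh = 18.42 m

H ≈ 18.4 m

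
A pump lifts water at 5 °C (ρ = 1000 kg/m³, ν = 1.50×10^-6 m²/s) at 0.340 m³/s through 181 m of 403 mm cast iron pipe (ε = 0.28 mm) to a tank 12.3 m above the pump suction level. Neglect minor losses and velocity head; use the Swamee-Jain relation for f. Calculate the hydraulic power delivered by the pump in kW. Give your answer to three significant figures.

V = 4Q/(πD²) = 2.666 m/s; Re = 7.16×10^5; ε/D = 6.95×10^-4; f = 0.01866
h_f = f(L/D)V²/2g = 3.035 m
Total head H = z + h_f = 12.3 + 3.035 = 15.33 m
P_hyd = ρgQH = 1000·9.81·0.340·15.33 = 51.15 kW

P_hyd ≈ 51.1 kW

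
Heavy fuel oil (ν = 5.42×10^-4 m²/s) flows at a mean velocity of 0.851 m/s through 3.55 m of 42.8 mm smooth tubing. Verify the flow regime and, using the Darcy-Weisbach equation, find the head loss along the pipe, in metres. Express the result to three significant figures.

h_f ≈ 2.92 m

Re = VD/ν = 0.851·0.04280/5.42×10^-4 = 67.2 → laminar (Re < 2300)
f = 64/Re = 0.9524
h_f = f(L/D)V²/(2g) = 0.9524·(3.55/0.04280)·0.851²/(2·9.81) = 2.916 m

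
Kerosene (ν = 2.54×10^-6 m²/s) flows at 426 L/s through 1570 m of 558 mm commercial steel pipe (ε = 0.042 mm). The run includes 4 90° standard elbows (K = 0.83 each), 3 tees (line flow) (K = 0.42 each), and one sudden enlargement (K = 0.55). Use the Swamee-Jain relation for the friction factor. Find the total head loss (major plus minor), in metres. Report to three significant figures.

H_L ≈ 7.18 m

V = 4Q/(πD²) = 1.742 m/s; V²/2g = 0.1547 m
Re = 3.83×10^5, ε/D = 7.53×10^-5 → f = 0.01468 (Swamee-Jain)
Major: h_f = f(L/D)·V²/2g = 0.01468·2814·0.1547 = 6.387 m
Minor: ΣK = 5.13; h_m = ΣK·V²/2g = 0.7935 m
Total H_L = 6.387 + 0.7935 = 7.180 m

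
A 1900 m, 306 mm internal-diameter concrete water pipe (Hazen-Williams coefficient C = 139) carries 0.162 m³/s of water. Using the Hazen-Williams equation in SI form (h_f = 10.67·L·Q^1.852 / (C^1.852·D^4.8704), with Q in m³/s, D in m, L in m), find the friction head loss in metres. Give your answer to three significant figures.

h_f = 10.67·1900·0.162^1.852 / (139^1.852·0.306^4.8704) = 23.92 m

h_f ≈ 23.9 m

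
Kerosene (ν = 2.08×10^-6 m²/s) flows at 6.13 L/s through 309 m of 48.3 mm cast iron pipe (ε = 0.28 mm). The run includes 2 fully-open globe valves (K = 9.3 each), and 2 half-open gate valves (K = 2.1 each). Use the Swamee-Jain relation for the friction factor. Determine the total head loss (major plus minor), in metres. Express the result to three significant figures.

H_L ≈ 134 m

V = 4Q/(πD²) = 3.346 m/s; V²/2g = 0.5705 m
Re = 7.77×10^4, ε/D = 0.00580 → f = 0.03315 (Swamee-Jain)
Major: h_f = f(L/D)·V²/2g = 0.03315·6398·0.5705 = 121.0 m
Minor: ΣK = 22.8; h_m = ΣK·V²/2g = 13.01 m
Total H_L = 121.0 + 13.01 = 134.0 m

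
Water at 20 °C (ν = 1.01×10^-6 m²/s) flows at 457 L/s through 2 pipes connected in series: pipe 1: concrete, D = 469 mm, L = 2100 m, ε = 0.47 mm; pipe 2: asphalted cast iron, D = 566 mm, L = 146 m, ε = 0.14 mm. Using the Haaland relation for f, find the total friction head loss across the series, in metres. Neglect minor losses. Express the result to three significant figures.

H ≈ 32.4 m

Pipe 1: V = 2.645 m/s, Re = 1.23×10^6, ε/D = 0.00100, f = 0.01990, h_1 = f(L/D)V²/2g = 31.78 m
Pipe 2: V = 1.816 m/s, Re = 1.02×10^6, ε/D = 2.47×10^-4, f = 0.01509, h_2 = f(L/D)V²/2g = 0.6544 m
Series → Q common, losses add: H = Σh = 32.44 m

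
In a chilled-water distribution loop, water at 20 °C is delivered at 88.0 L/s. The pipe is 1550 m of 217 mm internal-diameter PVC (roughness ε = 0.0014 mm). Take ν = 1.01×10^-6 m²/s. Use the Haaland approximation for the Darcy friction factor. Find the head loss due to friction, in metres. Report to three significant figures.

h_f ≈ 27.0 m

V = 4Q/(πD²) = 4·0.0880/(π·0.217²) = 2.379 m/s
Re = VD/ν = 2.379·0.217/1.01×10^-6 = 5.11×10^5 → turbulent
ε/D = 0.0014/217 = 6.45×10^-6
Haaland: f = 0.01308
h_f = f(L/D)V²/(2g) = 0.01308·(1550/0.217)·2.379²/(2·9.81) = 26.97 m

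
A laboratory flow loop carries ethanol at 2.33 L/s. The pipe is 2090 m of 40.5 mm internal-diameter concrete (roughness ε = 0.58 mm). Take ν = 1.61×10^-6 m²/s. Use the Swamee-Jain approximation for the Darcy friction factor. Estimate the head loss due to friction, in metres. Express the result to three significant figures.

V = 4Q/(πD²) = 4·0.00233/(π·0.0405²) = 1.809 m/s
Re = VD/ν = 1.809·0.0405/1.61×10^-6 = 4.55×10^4 → turbulent
ε/D = 0.58/40.5 = 0.0143
Swamee-Jain: f = 0.04441
h_f = f(L/D)V²/(2g) = 0.04441·(2090/0.0405)·1.809²/(2·9.81) = 382.1 m

h_f ≈ 382 m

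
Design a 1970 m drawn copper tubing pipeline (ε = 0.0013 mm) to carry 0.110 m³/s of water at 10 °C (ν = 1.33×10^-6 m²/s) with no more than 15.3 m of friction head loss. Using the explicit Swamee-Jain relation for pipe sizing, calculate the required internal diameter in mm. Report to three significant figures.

Swamee-Jain (Type III): D = 0.66·[ε^1.25·(LQ²/(gh_f))^4.75 + ν·Q^9.4·(L/(gh_f))^5.2]^0.04
LQ²/(gh_f) = 0.1588; L/(gh_f) = 13.13
Term 1 = ε^1.25·(…)^4.75 = 7.03×10^-12; Term 2 = ν·Q^9.4·(…)^5.2 = 8.45×10^-10
D = 0.66·(7.03×10^-12 + 8.45×10^-10)^0.04 = 0.2863 m = 286 mm
Check: V = 1.71 m/s, Re = 3.68×10^5, f = 0.01390, h_f = 14.2 m ≈ 15.3 m ✓

D ≈ 286 mm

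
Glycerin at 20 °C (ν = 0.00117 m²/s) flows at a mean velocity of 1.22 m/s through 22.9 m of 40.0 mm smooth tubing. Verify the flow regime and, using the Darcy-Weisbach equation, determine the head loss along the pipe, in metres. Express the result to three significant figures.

Re = VD/ν = 1.22·0.04000/0.00117 = 41.7 → laminar (Re < 2300)
f = 64/Re = 1.534
h_f = f(L/D)V²/(2g) = 1.534·(22.9/0.04000)·1.22²/(2·9.81) = 66.64 m

h_f ≈ 66.6 m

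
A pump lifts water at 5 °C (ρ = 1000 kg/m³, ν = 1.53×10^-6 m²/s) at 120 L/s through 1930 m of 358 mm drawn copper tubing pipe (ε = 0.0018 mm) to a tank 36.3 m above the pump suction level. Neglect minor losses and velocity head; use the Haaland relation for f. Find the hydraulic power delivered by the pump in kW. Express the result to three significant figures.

P_hyd ≈ 49.4 kW

V = 4Q/(πD²) = 1.192 m/s; Re = 2.79×10^5; ε/D = 5.03×10^-6; f = 0.01458
h_f = f(L/D)V²/2g = 5.693 m
Total head H = z + h_f = 36.3 + 5.693 = 41.99 m
P_hyd = ρgQH = 1000·9.81·0.120·41.99 = 49.43 kW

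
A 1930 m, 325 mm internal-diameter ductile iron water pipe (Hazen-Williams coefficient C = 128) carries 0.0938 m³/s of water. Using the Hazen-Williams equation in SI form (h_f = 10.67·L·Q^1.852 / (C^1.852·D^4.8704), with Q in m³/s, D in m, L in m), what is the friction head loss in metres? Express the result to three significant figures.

h_f = 10.67·1930·0.0938^1.852 / (128^1.852·0.325^4.8704) = 7.674 m

h_f ≈ 7.67 m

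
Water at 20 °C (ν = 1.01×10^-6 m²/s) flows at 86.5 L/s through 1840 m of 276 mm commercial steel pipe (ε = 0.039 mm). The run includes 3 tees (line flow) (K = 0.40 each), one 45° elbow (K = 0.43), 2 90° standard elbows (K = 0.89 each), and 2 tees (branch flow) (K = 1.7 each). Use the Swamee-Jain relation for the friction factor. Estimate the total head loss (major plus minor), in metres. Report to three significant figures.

H_L ≈ 11.6 m

V = 4Q/(πD²) = 1.446 m/s; V²/2g = 0.1065 m
Re = 3.95×10^5, ε/D = 1.41×10^-4 → f = 0.01531 (Swamee-Jain)
Major: h_f = f(L/D)·V²/2g = 0.01531·6667·0.1065 = 10.87 m
Minor: ΣK = 6.81; h_m = ΣK·V²/2g = 0.7255 m
Total H_L = 10.87 + 0.7255 = 11.60 m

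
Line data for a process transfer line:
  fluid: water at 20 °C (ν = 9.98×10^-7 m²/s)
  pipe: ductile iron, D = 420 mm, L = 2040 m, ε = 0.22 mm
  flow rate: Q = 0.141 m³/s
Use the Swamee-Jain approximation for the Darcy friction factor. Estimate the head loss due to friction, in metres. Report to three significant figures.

h_f ≈ 4.63 m

V = 4Q/(πD²) = 4·0.141/(π·0.420²) = 1.018 m/s
Re = VD/ν = 1.018·0.420/9.98×10^-7 = 4.28×10^5 → turbulent
ε/D = 0.22/420 = 5.24×10^-4
Swamee-Jain: f = 0.01807
h_f = f(L/D)V²/(2g) = 0.01807·(2040/0.420)·1.018²/(2·9.81) = 4.633 m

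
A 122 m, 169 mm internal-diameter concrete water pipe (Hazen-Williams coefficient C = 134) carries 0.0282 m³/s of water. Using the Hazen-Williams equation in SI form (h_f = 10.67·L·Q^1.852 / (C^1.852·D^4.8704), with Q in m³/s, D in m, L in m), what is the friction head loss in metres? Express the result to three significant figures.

h_f = 10.67·122·0.0282^1.852 / (134^1.852·0.169^4.8704) = 1.163 m

h_f ≈ 1.16 m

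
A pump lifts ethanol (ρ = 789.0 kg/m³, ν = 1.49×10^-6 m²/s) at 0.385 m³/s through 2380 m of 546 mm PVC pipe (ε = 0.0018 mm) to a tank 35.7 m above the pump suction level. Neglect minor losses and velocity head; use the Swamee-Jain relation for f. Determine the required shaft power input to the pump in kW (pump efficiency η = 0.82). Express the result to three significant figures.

P_shaft ≈ 158 kW

V = 4Q/(πD²) = 1.644 m/s; Re = 6.03×10^5; ε/D = 3.30×10^-6; f = 0.01272
h_f = f(L/D)V²/2g = 7.644 m
Total head H = z + h_f = 35.7 + 7.644 = 43.34 m
P_hyd = ρgQH = 789.0·9.81·0.385·43.34 = 129.2 kW
P_shaft = P_hyd/η = 129.2/0.82 = 157.5 kW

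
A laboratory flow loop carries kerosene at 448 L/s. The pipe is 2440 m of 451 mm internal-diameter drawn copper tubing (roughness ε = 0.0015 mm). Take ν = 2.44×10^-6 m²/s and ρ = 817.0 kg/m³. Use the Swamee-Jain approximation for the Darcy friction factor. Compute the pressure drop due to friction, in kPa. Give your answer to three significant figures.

V = 4Q/(πD²) = 4·0.448/(π·0.451²) = 2.804 m/s
Re = VD/ν = 2.804·0.451/2.44×10^-6 = 5.18×10^5 → turbulent
ε/D = 0.0015/451 = 3.33×10^-6
Swamee-Jain: f = 0.01306
h_f = f(L/D)V²/(2g) = 0.01306·(2440/0.451)·2.804²/(2·9.81) = 28.33 m
Δp = ρg·h_f = 817.0·9.81·28.33 = 227.0 kPa

Δp ≈ 227 kPa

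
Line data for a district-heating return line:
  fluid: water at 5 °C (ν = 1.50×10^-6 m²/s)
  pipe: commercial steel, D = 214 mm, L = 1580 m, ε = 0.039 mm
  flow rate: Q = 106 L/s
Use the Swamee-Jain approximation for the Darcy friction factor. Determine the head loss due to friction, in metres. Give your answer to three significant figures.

h_f ≈ 51.0 m

V = 4Q/(πD²) = 4·0.106/(π·0.214²) = 2.947 m/s
Re = VD/ν = 2.947·0.214/1.50×10^-6 = 4.20×10^5 → turbulent
ε/D = 0.039/214 = 1.82×10^-4
Swamee-Jain: f = 0.01559
h_f = f(L/D)V²/(2g) = 0.01559·(1580/0.214)·2.947²/(2·9.81) = 50.97 m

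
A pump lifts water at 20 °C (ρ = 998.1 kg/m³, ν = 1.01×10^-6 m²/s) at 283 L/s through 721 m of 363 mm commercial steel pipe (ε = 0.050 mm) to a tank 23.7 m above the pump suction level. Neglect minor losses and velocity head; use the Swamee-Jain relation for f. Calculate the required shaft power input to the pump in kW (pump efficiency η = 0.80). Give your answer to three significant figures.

P_shaft ≈ 119 kW

V = 4Q/(πD²) = 2.735 m/s; Re = 9.83×10^5; ε/D = 1.38×10^-4; f = 0.01405
h_f = f(L/D)V²/2g = 10.63 m
Total head H = z + h_f = 23.7 + 10.63 = 34.33 m
P_hyd = ρgQH = 998.1·9.81·0.283·34.33 = 95.14 kW
P_shaft = P_hyd/η = 95.14/0.80 = 118.9 kW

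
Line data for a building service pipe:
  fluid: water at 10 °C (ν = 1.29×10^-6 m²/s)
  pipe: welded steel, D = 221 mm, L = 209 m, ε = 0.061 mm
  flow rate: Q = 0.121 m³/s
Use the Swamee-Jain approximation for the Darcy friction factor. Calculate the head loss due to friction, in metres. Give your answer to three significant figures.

h_f ≈ 7.72 m

V = 4Q/(πD²) = 4·0.121/(π·0.221²) = 3.154 m/s
Re = VD/ν = 3.154·0.221/1.29×10^-6 = 5.40×10^5 → turbulent
ε/D = 0.061/221 = 2.76×10^-4
Swamee-Jain: f = 0.01609
h_f = f(L/D)V²/(2g) = 0.01609·(209/0.221)·3.154²/(2·9.81) = 7.717 m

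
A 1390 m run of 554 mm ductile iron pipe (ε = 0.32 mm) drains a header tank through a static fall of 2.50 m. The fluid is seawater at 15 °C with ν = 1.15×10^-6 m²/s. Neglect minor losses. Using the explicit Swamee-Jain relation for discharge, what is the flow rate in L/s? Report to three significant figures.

Q ≈ 250 L/s

Swamee-Jain (Type II): Q = -0.965·√(gD⁵h_f/L)·ln[ε/(3.7D) + √(3.17ν²L/(gD³h_f))]
√(gD⁵h_f/L) = √(9.81·0.554⁵·2.50/1390) = 0.03034
ε/(3.7D) = 1.56×10^-4; √(3.17ν²L/(gD³h_f)) = 3.74×10^-5
Q = -0.965·0.03034·ln(1.935×10^-4) = 0.2504 m³/s
Check: V = 1.04 m/s, Re = 5.00×10^5, f = 0.01824, h_f = 2.52 m ≈ 2.50 m ✓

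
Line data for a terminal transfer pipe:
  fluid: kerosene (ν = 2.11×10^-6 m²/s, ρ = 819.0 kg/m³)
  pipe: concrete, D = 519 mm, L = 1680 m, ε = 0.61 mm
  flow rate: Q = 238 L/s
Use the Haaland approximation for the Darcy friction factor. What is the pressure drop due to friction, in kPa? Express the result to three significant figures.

Δp ≈ 35.7 kPa

V = 4Q/(πD²) = 4·0.238/(π·0.519²) = 1.125 m/s
Re = VD/ν = 1.125·0.519/2.11×10^-6 = 2.77×10^5 → turbulent
ε/D = 0.61/519 = 0.00118
Haaland: f = 0.02129
h_f = f(L/D)V²/(2g) = 0.02129·(1680/0.519)·1.125²/(2·9.81) = 4.446 m
Δp = ρg·h_f = 819.0·9.81·4.446 = 35.72 kPa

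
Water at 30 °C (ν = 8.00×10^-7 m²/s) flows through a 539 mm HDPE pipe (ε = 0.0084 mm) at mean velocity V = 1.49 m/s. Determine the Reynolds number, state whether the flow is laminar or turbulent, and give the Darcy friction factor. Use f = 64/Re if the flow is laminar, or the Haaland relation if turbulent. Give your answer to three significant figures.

Re ≈ 1.00×10^6; turbulent; f ≈ 0.0119

Re = VD/ν = 1.490·0.539/8.00×10^-7 = 1.00×10^6
Re > 4000 → turbulent; ε/D = 1.56×10^-5
Haaland: f = 0.01187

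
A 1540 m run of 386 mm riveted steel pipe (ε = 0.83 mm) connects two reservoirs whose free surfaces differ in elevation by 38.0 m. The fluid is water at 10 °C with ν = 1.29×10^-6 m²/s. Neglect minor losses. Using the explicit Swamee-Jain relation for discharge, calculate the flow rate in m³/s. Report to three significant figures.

Swamee-Jain (Type II): Q = -0.965·√(gD⁵h_f/L)·ln[ε/(3.7D) + √(3.17ν²L/(gD³h_f))]
√(gD⁵h_f/L) = √(9.81·0.386⁵·38.0/1540) = 0.04554
ε/(3.7D) = 5.81×10^-4; √(3.17ν²L/(gD³h_f)) = 1.95×10^-5
Q = -0.965·0.04554·ln(6.006×10^-4) = 0.3260 m³/s
Check: V = 2.79 m/s, Re = 8.34×10^5, f = 0.02417, h_f = 38.1 m ≈ 38.0 m ✓

Q ≈ 0.326 m³/s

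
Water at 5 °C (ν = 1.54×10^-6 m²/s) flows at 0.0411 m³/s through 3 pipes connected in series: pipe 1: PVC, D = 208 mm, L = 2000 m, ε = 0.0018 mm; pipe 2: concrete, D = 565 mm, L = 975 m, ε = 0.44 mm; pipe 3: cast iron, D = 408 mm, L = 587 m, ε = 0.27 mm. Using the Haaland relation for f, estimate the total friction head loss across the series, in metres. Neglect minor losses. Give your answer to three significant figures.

Pipe 1: V = 1.210 m/s, Re = 1.63×10^5, ε/D = 8.65×10^-6, f = 0.01617, h_1 = f(L/D)V²/2g = 11.60 m
Pipe 2: V = 0.1639 m/s, Re = 6.01×10^4, ε/D = 7.79×10^-4, f = 0.02250, h_2 = f(L/D)V²/2g = 0.05317 m
Pipe 3: V = 0.3144 m/s, Re = 8.33×10^4, ε/D = 6.62×10^-4, f = 0.02117, h_3 = f(L/D)V²/2g = 0.1534 m
Series → Q common, losses add: H = Σh = 11.80 m

H ≈ 11.8 m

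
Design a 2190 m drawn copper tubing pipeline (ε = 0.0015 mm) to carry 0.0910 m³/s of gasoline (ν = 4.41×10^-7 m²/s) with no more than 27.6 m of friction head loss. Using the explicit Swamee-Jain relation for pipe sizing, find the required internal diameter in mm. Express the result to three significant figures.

D ≈ 231 mm

Swamee-Jain (Type III): D = 0.66·[ε^1.25·(LQ²/(gh_f))^4.75 + ν·Q^9.4·(L/(gh_f))^5.2]^0.04
LQ²/(gh_f) = 0.06698; L/(gh_f) = 8.088
Term 1 = ε^1.25·(…)^4.75 = 1.39×10^-13; Term 2 = ν·Q^9.4·(…)^5.2 = 3.80×10^-12
D = 0.66·(1.39×10^-13 + 3.80×10^-12)^0.04 = 0.2309 m = 231 mm
Check: V = 2.17 m/s, Re = 1.14×10^6, f = 0.01153, h_f = 26.3 m ≈ 27.6 m ✓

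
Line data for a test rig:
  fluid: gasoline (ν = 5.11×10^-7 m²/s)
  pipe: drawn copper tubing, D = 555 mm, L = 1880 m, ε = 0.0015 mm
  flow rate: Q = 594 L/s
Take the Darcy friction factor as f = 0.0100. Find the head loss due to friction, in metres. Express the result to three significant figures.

V = 4Q/(πD²) = 4·0.594/(π·0.555²) = 2.455 m/s
h_f = f(L/D)V²/(2g) = 0.01000·(1880/0.555)·2.455²/(2·9.81) = 10.41 m

h_f ≈ 10.4 m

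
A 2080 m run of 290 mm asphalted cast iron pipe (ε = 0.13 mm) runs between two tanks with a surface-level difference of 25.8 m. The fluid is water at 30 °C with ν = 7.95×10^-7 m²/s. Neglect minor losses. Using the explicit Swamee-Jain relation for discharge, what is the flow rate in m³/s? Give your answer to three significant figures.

Q ≈ 0.135 m³/s

Swamee-Jain (Type II): Q = -0.965·√(gD⁵h_f/L)·ln[ε/(3.7D) + √(3.17ν²L/(gD³h_f))]
√(gD⁵h_f/L) = √(9.81·0.290⁵·25.8/2080) = 0.01580
ε/(3.7D) = 1.21×10^-4; √(3.17ν²L/(gD³h_f)) = 2.60×10^-5
Q = -0.965·0.01580·ln(1.471×10^-4) = 0.1345 m³/s
Check: V = 2.04 m/s, Re = 7.43×10^5, f = 0.01712, h_f = 26.0 m ≈ 25.8 m ✓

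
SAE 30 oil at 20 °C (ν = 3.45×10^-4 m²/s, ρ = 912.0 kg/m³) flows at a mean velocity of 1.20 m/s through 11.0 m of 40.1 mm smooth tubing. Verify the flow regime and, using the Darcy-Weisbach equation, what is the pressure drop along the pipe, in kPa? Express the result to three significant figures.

Re = VD/ν = 1.20·0.04010/3.45×10^-4 = 139 → laminar (Re < 2300)
f = 64/Re = 0.4589
h_f = f(L/D)V²/(2g) = 0.4589·(11.0/0.04010)·1.20²/(2·9.81) = 9.238 m
Δp = ρg·h_f = 912.0·9.81·9.238 = 82.65 kPa

Δp ≈ 82.7 kPa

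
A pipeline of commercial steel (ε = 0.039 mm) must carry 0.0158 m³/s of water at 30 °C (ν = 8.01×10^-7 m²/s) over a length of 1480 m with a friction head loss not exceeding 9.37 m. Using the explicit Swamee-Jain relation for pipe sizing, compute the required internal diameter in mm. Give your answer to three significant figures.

Swamee-Jain (Type III): D = 0.66·[ε^1.25·(LQ²/(gh_f))^4.75 + ν·Q^9.4·(L/(gh_f))^5.2]^0.04
LQ²/(gh_f) = 0.004019; L/(gh_f) = 16.10
Term 1 = ε^1.25·(…)^4.75 = 1.28×10^-17; Term 2 = ν·Q^9.4·(…)^5.2 = 1.76×10^-17
D = 0.66·(1.28×10^-17 + 1.76×10^-17)^0.04 = 0.1442 m = 144 mm
Check: V = 0.968 m/s, Re = 1.74×10^5, f = 0.01790, h_f = 8.77 m ≈ 9.37 m ✓

D ≈ 144 mm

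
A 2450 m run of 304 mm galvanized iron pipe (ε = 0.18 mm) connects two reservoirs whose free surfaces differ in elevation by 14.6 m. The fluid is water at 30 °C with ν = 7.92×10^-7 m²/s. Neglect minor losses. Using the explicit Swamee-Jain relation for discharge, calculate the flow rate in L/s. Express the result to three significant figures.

Swamee-Jain (Type II): Q = -0.965·√(gD⁵h_f/L)·ln[ε/(3.7D) + √(3.17ν²L/(gD³h_f))]
√(gD⁵h_f/L) = √(9.81·0.304⁵·14.6/2450) = 0.01232
ε/(3.7D) = 1.60×10^-4; √(3.17ν²L/(gD³h_f)) = 3.48×10^-5
Q = -0.965·0.01232·ln(1.948×10^-4) = 0.1016 m³/s
Check: V = 1.40 m/s, Re = 5.37×10^5, f = 0.01827, h_f = 14.7 m ≈ 14.6 m ✓

Q ≈ 102 L/s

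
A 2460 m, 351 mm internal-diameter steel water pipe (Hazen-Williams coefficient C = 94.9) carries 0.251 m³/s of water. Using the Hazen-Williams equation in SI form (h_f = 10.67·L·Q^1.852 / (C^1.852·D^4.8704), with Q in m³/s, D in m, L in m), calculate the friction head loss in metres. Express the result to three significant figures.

h_f = 10.67·2460·0.251^1.852 / (94.9^1.852·0.351^4.8704) = 72.43 m

h_f ≈ 72.4 m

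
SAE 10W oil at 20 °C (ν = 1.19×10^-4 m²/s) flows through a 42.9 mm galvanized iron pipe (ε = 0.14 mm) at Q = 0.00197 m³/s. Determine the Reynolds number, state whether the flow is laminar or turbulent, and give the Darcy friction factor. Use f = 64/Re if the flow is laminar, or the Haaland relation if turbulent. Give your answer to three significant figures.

Re ≈ 491; laminar; f = 64/Re ≈ 0.130

V = 4Q/(πD²) = 1.363 m/s
Re = VD/ν = 1.363·0.0429/1.19×10^-4 = 491
Re < 2300 → laminar → f = 64/Re = 0.1303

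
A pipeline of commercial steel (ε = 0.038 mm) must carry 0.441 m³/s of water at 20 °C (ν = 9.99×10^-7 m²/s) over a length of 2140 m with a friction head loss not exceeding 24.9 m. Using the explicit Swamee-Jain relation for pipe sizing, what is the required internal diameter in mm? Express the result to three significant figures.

D ≈ 451 mm

Swamee-Jain (Type III): D = 0.66·[ε^1.25·(LQ²/(gh_f))^4.75 + ν·Q^9.4·(L/(gh_f))^5.2]^0.04
LQ²/(gh_f) = 1.704; L/(gh_f) = 8.761
Term 1 = ε^1.25·(…)^4.75 = 3.75×10^-5; Term 2 = ν·Q^9.4·(…)^5.2 = 3.62×10^-5
D = 0.66·(3.75×10^-5 + 3.62×10^-5)^0.04 = 0.4511 m = 451 mm
Check: V = 2.76 m/s, Re = 1.25×10^6, f = 0.01302, h_f = 24.0 m ≈ 24.9 m ✓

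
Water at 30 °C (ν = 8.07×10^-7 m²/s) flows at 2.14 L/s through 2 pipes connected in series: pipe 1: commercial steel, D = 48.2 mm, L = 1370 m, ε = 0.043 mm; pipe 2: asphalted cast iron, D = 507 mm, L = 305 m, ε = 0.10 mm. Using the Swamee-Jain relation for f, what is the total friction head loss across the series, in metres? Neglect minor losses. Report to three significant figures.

H ≈ 45.5 m

Pipe 1: V = 1.173 m/s, Re = 7.00×10^4, ε/D = 8.92×10^-4, f = 0.02284, h_1 = f(L/D)V²/2g = 45.50 m
Pipe 2: V = 0.01060 m/s, Re = 6660, ε/D = 1.97×10^-4, f = 0.03504, h_2 = f(L/D)V²/2g = 1.207×10^-4 m
Series → Q common, losses add: H = Σh = 45.50 m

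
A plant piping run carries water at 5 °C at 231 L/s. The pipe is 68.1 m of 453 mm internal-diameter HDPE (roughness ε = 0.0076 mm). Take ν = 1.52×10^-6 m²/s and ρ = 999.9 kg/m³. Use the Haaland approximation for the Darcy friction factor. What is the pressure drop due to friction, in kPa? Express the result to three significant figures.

Δp ≈ 2.10 kPa

V = 4Q/(πD²) = 4·0.231/(π·0.453²) = 1.433 m/s
Re = VD/ν = 1.433·0.453/1.52×10^-6 = 4.27×10^5 → turbulent
ε/D = 0.0076/453 = 1.68×10^-5
Haaland: f = 0.01361
h_f = f(L/D)V²/(2g) = 0.01361·(68.1/0.453)·1.433²/(2·9.81) = 0.2143 m
Δp = ρg·h_f = 999.9·9.81·0.2143 = 2.102 kPa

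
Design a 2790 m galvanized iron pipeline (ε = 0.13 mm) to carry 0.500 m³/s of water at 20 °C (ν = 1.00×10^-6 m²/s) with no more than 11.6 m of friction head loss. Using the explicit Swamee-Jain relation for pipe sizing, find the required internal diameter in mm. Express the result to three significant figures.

Swamee-Jain (Type III): D = 0.66·[ε^1.25·(LQ²/(gh_f))^4.75 + ν·Q^9.4·(L/(gh_f))^5.2]^0.04
LQ²/(gh_f) = 6.129; L/(gh_f) = 24.52
Term 1 = ε^1.25·(…)^4.75 = 0.0763; Term 2 = ν·Q^9.4·(…)^5.2 = 0.0249
D = 0.66·(0.0763 + 0.0249)^0.04 = 0.6022 m = 602 mm
Check: V = 1.76 m/s, Re = 1.06×10^6, f = 0.01490, h_f = 10.8 m ≈ 11.6 m ✓

D ≈ 602 mm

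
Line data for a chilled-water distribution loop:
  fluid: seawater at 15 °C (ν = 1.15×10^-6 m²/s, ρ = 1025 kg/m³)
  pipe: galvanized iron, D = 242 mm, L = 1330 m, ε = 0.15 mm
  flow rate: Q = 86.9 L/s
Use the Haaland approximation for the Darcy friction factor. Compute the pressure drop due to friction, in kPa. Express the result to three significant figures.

Δp ≈ 186 kPa

V = 4Q/(πD²) = 4·0.0869/(π·0.242²) = 1.889 m/s
Re = VD/ν = 1.889·0.242/1.15×10^-6 = 3.98×10^5 → turbulent
ε/D = 0.15/242 = 6.20×10^-4
Haaland: f = 0.01847
h_f = f(L/D)V²/(2g) = 0.01847·(1330/0.242)·1.889²/(2·9.81) = 18.47 m
Δp = ρg·h_f = 1025·9.81·18.47 = 185.7 kPa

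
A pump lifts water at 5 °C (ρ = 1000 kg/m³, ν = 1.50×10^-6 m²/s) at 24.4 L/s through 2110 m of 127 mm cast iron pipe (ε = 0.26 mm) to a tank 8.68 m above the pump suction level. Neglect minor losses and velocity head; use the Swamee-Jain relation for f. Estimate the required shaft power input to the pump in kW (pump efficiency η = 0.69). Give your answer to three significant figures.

V = 4Q/(πD²) = 1.926 m/s; Re = 1.63×10^5; ε/D = 0.00205; f = 0.02482
h_f = f(L/D)V²/2g = 77.97 m
Total head H = z + h_f = 8.68 + 77.97 = 86.65 m
P_hyd = ρgQH = 1000·9.81·0.0244·86.65 = 20.74 kW
P_shaft = P_hyd/η = 20.74/0.69 = 30.06 kW

P_shaft ≈ 30.1 kW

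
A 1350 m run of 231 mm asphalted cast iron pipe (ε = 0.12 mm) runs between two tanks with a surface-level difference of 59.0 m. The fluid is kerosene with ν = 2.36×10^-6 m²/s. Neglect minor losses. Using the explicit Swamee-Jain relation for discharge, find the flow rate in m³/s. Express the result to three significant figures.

Swamee-Jain (Type II): Q = -0.965·√(gD⁵h_f/L)·ln[ε/(3.7D) + √(3.17ν²L/(gD³h_f))]
√(gD⁵h_f/L) = √(9.81·0.231⁵·59.0/1350) = 0.01679
ε/(3.7D) = 1.40×10^-4; √(3.17ν²L/(gD³h_f)) = 5.78×10^-5
Q = -0.965·0.01679·ln(1.982×10^-4) = 0.1382 m³/s
Check: V = 3.30 m/s, Re = 3.23×10^5, f = 0.01835, h_f = 59.4 m ≈ 59.0 m ✓

Q ≈ 0.138 m³/s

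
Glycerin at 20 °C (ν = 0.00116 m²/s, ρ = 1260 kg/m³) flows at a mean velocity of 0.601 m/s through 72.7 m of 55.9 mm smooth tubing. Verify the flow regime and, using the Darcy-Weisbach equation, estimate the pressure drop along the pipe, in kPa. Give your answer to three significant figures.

Re = VD/ν = 0.601·0.05590/0.00116 = 29.0 → laminar (Re < 2300)
f = 64/Re = 2.210
h_f = f(L/D)V²/(2g) = 2.210·(72.7/0.05590)·0.601²/(2·9.81) = 52.91 m
Δp = ρg·h_f = 1260·9.81·52.91 = 654.0 kPa

Δp ≈ 654 kPa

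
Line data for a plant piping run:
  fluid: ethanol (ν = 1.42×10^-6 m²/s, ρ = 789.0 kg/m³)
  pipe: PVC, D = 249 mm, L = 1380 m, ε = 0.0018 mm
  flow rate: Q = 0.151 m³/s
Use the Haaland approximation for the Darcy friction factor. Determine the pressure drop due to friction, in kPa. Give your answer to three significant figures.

Δp ≈ 272 kPa

V = 4Q/(πD²) = 4·0.151/(π·0.249²) = 3.101 m/s
Re = VD/ν = 3.101·0.249/1.42×10^-6 = 5.44×10^5 → turbulent
ε/D = 0.0018/249 = 7.23×10^-6
Haaland: f = 0.01295
h_f = f(L/D)V²/(2g) = 0.01295·(1380/0.249)·3.101²/(2·9.81) = 35.19 m
Δp = ρg·h_f = 789.0·9.81·35.19 = 272.3 kPa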